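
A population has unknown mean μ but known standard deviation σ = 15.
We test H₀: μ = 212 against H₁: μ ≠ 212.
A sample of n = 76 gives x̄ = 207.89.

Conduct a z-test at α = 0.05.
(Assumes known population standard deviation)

Answer: z = -2.3887, reject H₀

Derivation:
Standard error: SE = σ/√n = 15/√76 = 1.7206
z-statistic: z = (x̄ - μ₀)/SE = (207.89 - 212)/1.7206 = -2.3887
Critical value: ±1.960
p-value = 0.0169
Decision: reject H₀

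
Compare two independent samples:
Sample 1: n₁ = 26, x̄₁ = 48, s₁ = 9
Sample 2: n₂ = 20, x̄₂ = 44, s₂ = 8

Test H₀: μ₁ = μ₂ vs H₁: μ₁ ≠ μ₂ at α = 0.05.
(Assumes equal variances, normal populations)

Answer: t = 1.5670, fail to reject H₀

Derivation:
Pooled variance: s²_p = [25×9² + 19×8²]/(44) = 73.6591
s_p = 8.5825
SE = s_p×√(1/n₁ + 1/n₂) = 8.5825×√(1/26 + 1/20) = 2.5526
t = (x̄₁ - x̄₂)/SE = (48 - 44)/2.5526 = 1.5670
df = 44, t-critical = ±2.015
Decision: fail to reject H₀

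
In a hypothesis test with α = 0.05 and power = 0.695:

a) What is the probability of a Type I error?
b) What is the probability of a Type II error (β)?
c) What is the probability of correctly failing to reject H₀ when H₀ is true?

a) Type I error probability = α = 0.05
b) Power = P(reject H₀ | H₁ true) = 1 - β = 0.695, so Type II error probability = β = 1 - Power = 0.305
c) P(fail to reject H₀ | H₀ true) = 1 - α = 0.95

Answer: a) 0.05, b) 0.305, c) 0.95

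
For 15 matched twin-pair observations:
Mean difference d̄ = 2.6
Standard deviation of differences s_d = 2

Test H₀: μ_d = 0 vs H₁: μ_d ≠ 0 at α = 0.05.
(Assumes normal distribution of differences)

df = n - 1 = 14
SE = s_d/√n = 2/√15 = 0.5164
t = d̄/SE = 2.6/0.5164 = 5.0349
Critical value: t_{0.025,14} = ±2.145
p-value ≈ 0.0002
Decision: reject H₀

Answer: t = 5.0349, reject H₀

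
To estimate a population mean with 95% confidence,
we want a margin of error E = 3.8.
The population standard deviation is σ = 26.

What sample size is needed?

z_0.025 = 1.960
n = (z×σ/E)² = (1.960×26/3.8)²
n = 179.8422
Round up: n = 180

Answer: n = 180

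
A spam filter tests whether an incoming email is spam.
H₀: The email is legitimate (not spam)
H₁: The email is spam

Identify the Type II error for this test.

A Type I error (probability α) occurs when we reject a true H₀.
A Type II error (probability β) occurs when we fail to reject a false H₀.

Answer: Letting a spam email through to the inbox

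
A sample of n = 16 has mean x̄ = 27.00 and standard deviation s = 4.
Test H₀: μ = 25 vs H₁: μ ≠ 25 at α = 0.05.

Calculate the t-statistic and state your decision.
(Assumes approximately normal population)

Answer: t = 2.0000, fail to reject H₀

Derivation:
df = n - 1 = 15
SE = s/√n = 4/√16 = 1.0000
t = (x̄ - μ₀)/SE = (27.00 - 25)/1.0000 = 2.0000
Critical value: t_{0.025,15} = ±2.131
p-value ≈ 0.0639
Decision: fail to reject H₀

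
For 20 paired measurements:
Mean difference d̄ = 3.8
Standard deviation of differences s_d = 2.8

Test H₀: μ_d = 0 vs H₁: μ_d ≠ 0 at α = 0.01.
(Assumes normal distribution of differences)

Answer: t = 6.0693, reject H₀

Derivation:
df = n - 1 = 19
SE = s_d/√n = 2.8/√20 = 0.6261
t = d̄/SE = 3.8/0.6261 = 6.0693
Critical value: t_{0.005,19} = ±2.861
p-value < 0.0001
Decision: reject H₀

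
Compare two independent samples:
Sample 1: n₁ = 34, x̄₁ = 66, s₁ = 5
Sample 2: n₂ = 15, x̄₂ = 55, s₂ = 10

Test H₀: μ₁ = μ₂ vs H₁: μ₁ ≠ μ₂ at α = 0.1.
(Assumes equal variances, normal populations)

Pooled variance: s²_p = [33×5² + 14×10²]/(47) = 47.3404
s_p = 6.8804
SE = s_p×√(1/n₁ + 1/n₂) = 6.8804×√(1/34 + 1/15) = 2.1327
t = (x̄₁ - x̄₂)/SE = (66 - 55)/2.1327 = 5.1578
df = 47, t-critical = ±1.678
Decision: reject H₀

Answer: t = 5.1578, reject H₀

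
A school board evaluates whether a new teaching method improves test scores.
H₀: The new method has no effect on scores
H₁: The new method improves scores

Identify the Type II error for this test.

Answer: Failing to adopt an effective teaching method

Derivation:
A Type I error (probability α) occurs when we reject a true H₀.
A Type II error (probability β) occurs when we fail to reject a false H₀.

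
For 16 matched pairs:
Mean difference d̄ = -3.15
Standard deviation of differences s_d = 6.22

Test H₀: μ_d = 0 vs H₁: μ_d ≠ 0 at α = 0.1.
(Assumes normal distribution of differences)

Answer: t = -2.0257, reject H₀

Derivation:
df = n - 1 = 15
SE = s_d/√n = 6.22/√16 = 1.5550
t = d̄/SE = -3.15/1.5550 = -2.0257
Critical value: t_{0.05,15} = ±1.753
p-value ≈ 0.0610
Decision: reject H₀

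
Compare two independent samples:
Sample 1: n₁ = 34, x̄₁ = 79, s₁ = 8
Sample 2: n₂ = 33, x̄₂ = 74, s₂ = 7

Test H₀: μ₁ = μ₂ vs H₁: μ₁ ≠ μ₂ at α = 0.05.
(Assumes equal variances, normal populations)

Answer: t = 2.7193, reject H₀

Derivation:
Pooled variance: s²_p = [33×8² + 32×7²]/(65) = 56.6154
s_p = 7.5243
SE = s_p×√(1/n₁ + 1/n₂) = 7.5243×√(1/34 + 1/33) = 1.8387
t = (x̄₁ - x̄₂)/SE = (79 - 74)/1.8387 = 2.7193
df = 65, t-critical = ±1.997
Decision: reject H₀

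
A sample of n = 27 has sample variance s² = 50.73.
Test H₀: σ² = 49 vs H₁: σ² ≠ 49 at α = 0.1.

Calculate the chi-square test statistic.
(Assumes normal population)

Answer: χ² = 26.9180, fail to reject H₀

Derivation:
df = n - 1 = 26
χ² = (n-1)s²/σ₀² = 26×50.73/49 = 26.9180
Critical values: χ²_{0.95,26} = 15.379, χ²_{0.05,26} = 38.885
Rejection region: χ² < 15.379 or χ² > 38.885
Decision: fail to reject H₀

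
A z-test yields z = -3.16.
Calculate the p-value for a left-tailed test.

Answer: p-value ≈ 0.0008

Derivation:
For z = -3.16:
p = P(Z < -3.16) = Φ(-3.16) = 0.0008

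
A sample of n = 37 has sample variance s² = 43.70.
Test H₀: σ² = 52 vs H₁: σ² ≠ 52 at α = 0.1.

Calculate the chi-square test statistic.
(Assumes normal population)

Answer: χ² = 30.2538, fail to reject H₀

Derivation:
df = n - 1 = 36
χ² = (n-1)s²/σ₀² = 36×43.70/52 = 30.2538
Critical values: χ²_{0.95,36} = 23.269, χ²_{0.05,36} = 50.998
Rejection region: χ² < 23.269 or χ² > 50.998
Decision: fail to reject H₀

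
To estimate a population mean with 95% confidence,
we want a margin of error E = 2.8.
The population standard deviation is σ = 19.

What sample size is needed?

Answer: n = 177

Derivation:
z_0.025 = 1.960
n = (z×σ/E)² = (1.960×19/2.8)²
n = 176.8900
Round up: n = 177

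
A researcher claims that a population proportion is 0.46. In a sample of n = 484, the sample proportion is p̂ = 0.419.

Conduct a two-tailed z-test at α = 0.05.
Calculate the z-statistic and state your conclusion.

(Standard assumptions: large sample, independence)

Answer: z = -1.8098, fail to reject H₀

Derivation:
H₀: p = 0.46, H₁: p ≠ 0.46
Standard error: SE = √(p₀(1-p₀)/n) = √(0.46×0.54/484) = 0.022654
z-statistic: z = (p̂ - p₀)/SE = (0.419 - 0.46)/0.022654 = -1.8098
Critical value: z_0.025 = ±1.960
p-value = 0.0703
Decision: fail to reject H₀ at α = 0.05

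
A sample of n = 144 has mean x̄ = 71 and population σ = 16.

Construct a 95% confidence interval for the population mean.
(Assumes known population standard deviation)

Answer: (68.3867, 73.6133)

Derivation:
Confidence level: 95%, α = 0.05
z_0.025 = 1.960
SE = σ/√n = 16/√144 = 1.3333
Margin of error = 1.960 × 1.3333 = 2.6133
CI: x̄ ± margin = 71 ± 2.6133
CI: (68.3867, 73.6133)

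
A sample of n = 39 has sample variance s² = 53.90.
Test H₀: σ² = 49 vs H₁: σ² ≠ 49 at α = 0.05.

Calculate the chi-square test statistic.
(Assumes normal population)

Answer: χ² = 41.8000, fail to reject H₀

Derivation:
df = n - 1 = 38
χ² = (n-1)s²/σ₀² = 38×53.90/49 = 41.8000
Critical values: χ²_{0.975,38} = 22.878, χ²_{0.025,38} = 56.896
Rejection region: χ² < 22.878 or χ² > 56.896
Decision: fail to reject H₀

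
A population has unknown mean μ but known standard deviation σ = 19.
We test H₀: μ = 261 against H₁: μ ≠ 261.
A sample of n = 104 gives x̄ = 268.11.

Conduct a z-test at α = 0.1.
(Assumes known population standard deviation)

Standard error: SE = σ/√n = 19/√104 = 1.8631
z-statistic: z = (x̄ - μ₀)/SE = (268.11 - 261)/1.8631 = 3.8162
Critical value: ±1.645
p-value = 0.0001
Decision: reject H₀

Answer: z = 3.8162, reject H₀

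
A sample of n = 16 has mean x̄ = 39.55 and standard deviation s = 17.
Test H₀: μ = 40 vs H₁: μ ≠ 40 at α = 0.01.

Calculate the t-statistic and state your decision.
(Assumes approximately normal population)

Answer: t = -0.1059, fail to reject H₀

Derivation:
df = n - 1 = 15
SE = s/√n = 17/√16 = 4.2500
t = (x̄ - μ₀)/SE = (39.55 - 40)/4.2500 = -0.1059
Critical value: t_{0.005,15} = ±2.947
p-value ≈ 0.9171
Decision: fail to reject H₀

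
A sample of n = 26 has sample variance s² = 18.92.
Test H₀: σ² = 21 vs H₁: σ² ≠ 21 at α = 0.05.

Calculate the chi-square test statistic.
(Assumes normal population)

Answer: χ² = 22.5238, fail to reject H₀

Derivation:
df = n - 1 = 25
χ² = (n-1)s²/σ₀² = 25×18.92/21 = 22.5238
Critical values: χ²_{0.975,25} = 13.120, χ²_{0.025,25} = 40.646
Rejection region: χ² < 13.120 or χ² > 40.646
Decision: fail to reject H₀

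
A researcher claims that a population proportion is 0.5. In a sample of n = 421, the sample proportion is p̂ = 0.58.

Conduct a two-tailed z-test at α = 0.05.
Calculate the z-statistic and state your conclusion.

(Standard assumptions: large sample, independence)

Answer: z = 3.2829, reject H₀

Derivation:
H₀: p = 0.5, H₁: p ≠ 0.5
Standard error: SE = √(p₀(1-p₀)/n) = √(0.5×0.5/421) = 0.024369
z-statistic: z = (p̂ - p₀)/SE = (0.58 - 0.5)/0.024369 = 3.2829
Critical value: z_0.025 = ±1.960
p-value = 0.0010
Decision: reject H₀ at α = 0.05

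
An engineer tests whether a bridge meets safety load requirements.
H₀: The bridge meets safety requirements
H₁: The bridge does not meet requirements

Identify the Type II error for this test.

Type I error: rejecting H₀ when it is actually true (false positive).
Type II error: failing to reject H₀ when H₁ is actually true (false negative).

Answer: Declaring an unsafe bridge to be safe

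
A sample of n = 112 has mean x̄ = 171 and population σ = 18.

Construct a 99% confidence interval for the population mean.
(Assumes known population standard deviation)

Confidence level: 99%, α = 0.01
z_0.005 = 2.576
SE = σ/√n = 18/√112 = 1.7008
Margin of error = 2.576 × 1.7008 = 4.3813
CI: x̄ ± margin = 171 ± 4.3813
CI: (166.6187, 175.3813)

Answer: (166.6187, 175.3813)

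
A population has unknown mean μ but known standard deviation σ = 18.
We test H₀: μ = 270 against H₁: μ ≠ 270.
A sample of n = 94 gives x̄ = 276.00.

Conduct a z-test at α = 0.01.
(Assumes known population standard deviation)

Standard error: SE = σ/√n = 18/√94 = 1.8566
z-statistic: z = (x̄ - μ₀)/SE = (276.00 - 270)/1.8566 = 3.2317
Critical value: ±2.576
p-value = 0.0012
Decision: reject H₀

Answer: z = 3.2317, reject H₀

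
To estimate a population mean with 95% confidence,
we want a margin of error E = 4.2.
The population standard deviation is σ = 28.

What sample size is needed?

z_0.025 = 1.960
n = (z×σ/E)² = (1.960×28/4.2)²
n = 170.7378
Round up: n = 171

Answer: n = 171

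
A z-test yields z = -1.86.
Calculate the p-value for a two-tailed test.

Answer: p-value ≈ 0.0629

Derivation:
For z = -1.86:
p = 2×P(Z > |-1.86|) = 2×(1 - Φ(1.86)) = 0.0629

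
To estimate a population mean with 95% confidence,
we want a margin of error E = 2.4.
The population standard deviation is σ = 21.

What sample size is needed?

z_0.025 = 1.960
n = (z×σ/E)² = (1.960×21/2.4)²
n = 294.1225
Round up: n = 295

Answer: n = 295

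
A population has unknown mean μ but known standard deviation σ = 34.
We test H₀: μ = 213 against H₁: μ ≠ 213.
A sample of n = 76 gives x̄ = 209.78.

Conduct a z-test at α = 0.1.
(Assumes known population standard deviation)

Answer: z = -0.8256, fail to reject H₀

Derivation:
Standard error: SE = σ/√n = 34/√76 = 3.9001
z-statistic: z = (x̄ - μ₀)/SE = (209.78 - 213)/3.9001 = -0.8256
Critical value: ±1.645
p-value = 0.4090
Decision: fail to reject H₀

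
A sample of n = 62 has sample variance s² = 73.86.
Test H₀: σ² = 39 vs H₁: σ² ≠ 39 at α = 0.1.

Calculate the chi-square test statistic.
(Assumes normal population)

Answer: χ² = 115.5246, reject H₀

Derivation:
df = n - 1 = 61
χ² = (n-1)s²/σ₀² = 61×73.86/39 = 115.5246
Critical values: χ²_{0.95,61} = 44.038, χ²_{0.05,61} = 80.232
Rejection region: χ² < 44.038 or χ² > 80.232
Decision: reject H₀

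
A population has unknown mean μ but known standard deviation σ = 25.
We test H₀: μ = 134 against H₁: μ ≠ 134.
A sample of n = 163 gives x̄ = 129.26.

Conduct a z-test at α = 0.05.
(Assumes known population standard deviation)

Standard error: SE = σ/√n = 25/√163 = 1.9582
z-statistic: z = (x̄ - μ₀)/SE = (129.26 - 134)/1.9582 = -2.4206
Critical value: ±1.960
p-value = 0.0155
Decision: reject H₀

Answer: z = -2.4206, reject H₀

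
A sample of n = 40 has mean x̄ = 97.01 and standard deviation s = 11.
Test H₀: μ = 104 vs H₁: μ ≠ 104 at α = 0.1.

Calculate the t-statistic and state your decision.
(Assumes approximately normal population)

df = n - 1 = 39
SE = s/√n = 11/√40 = 1.7393
t = (x̄ - μ₀)/SE = (97.01 - 104)/1.7393 = -4.0189
Critical value: t_{0.05,39} = ±1.685
p-value ≈ 0.0003
Decision: reject H₀

Answer: t = -4.0189, reject H₀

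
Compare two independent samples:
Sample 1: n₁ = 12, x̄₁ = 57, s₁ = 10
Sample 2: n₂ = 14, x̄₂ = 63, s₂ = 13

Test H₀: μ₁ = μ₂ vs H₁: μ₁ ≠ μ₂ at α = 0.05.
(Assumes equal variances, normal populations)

Pooled variance: s²_p = [11×10² + 13×13²]/(24) = 137.3750
s_p = 11.7207
SE = s_p×√(1/n₁ + 1/n₂) = 11.7207×√(1/12 + 1/14) = 4.6109
t = (x̄₁ - x̄₂)/SE = (57 - 63)/4.6109 = -1.3013
df = 24, t-critical = ±2.064
Decision: fail to reject H₀

Answer: t = -1.3013, fail to reject H₀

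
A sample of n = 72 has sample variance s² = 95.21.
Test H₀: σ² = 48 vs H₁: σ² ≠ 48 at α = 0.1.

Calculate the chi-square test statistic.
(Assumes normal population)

Answer: χ² = 140.8315, reject H₀

Derivation:
df = n - 1 = 71
χ² = (n-1)s²/σ₀² = 71×95.21/48 = 140.8315
Critical values: χ²_{0.95,71} = 52.600, χ²_{0.05,71} = 91.670
Rejection region: χ² < 52.600 or χ² > 91.670
Decision: reject H₀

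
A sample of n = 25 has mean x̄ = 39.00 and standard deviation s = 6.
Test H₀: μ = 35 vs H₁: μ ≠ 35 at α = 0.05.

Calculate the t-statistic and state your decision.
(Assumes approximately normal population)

df = n - 1 = 24
SE = s/√n = 6/√25 = 1.2000
t = (x̄ - μ₀)/SE = (39.00 - 35)/1.2000 = 3.3333
Critical value: t_{0.025,24} = ±2.064
p-value ≈ 0.0028
Decision: reject H₀

Answer: t = 3.3333, reject H₀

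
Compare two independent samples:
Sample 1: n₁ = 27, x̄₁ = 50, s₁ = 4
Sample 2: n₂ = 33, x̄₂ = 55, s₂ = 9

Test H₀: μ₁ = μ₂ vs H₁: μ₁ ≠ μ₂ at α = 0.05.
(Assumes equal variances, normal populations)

Pooled variance: s²_p = [26×4² + 32×9²]/(58) = 51.8621
s_p = 7.2015
SE = s_p×√(1/n₁ + 1/n₂) = 7.2015×√(1/27 + 1/33) = 1.8688
t = (x̄₁ - x̄₂)/SE = (50 - 55)/1.8688 = -2.6755
df = 58, t-critical = ±2.002
Decision: reject H₀

Answer: t = -2.6755, reject H₀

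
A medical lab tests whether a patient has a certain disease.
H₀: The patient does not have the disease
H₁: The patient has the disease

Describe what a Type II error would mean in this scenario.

Type I error: rejecting H₀ when it is actually true (false positive).
Type II error: failing to reject H₀ when H₁ is actually true (false negative).

Answer: Failing to diagnose a patient who actually has the disease (false negative)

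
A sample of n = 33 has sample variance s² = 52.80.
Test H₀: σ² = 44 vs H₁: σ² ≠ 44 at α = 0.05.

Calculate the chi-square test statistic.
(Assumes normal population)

Answer: χ² = 38.4000, fail to reject H₀

Derivation:
df = n - 1 = 32
χ² = (n-1)s²/σ₀² = 32×52.80/44 = 38.4000
Critical values: χ²_{0.975,32} = 18.291, χ²_{0.025,32} = 49.480
Rejection region: χ² < 18.291 or χ² > 49.480
Decision: fail to reject H₀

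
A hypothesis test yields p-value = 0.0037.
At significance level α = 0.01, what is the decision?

Answer: reject H₀

Derivation:
Compare p-value to α:
0.0037 < 0.01
Decision: reject H₀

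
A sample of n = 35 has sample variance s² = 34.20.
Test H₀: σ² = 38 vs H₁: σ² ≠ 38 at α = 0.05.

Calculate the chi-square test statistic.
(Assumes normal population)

Answer: χ² = 30.6000, fail to reject H₀

Derivation:
df = n - 1 = 34
χ² = (n-1)s²/σ₀² = 34×34.20/38 = 30.6000
Critical values: χ²_{0.975,34} = 19.806, χ²_{0.025,34} = 51.966
Rejection region: χ² < 19.806 or χ² > 51.966
Decision: fail to reject H₀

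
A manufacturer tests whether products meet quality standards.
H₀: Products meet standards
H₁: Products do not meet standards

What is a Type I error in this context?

Answer: Rejecting good products that actually meet standards

Derivation:
Type I error: rejecting H₀ when it is actually true (false positive).
Type II error: failing to reject H₀ when H₁ is actually true (false negative).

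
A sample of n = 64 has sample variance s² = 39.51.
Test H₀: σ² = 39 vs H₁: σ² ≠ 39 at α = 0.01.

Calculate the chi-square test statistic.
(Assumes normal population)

Answer: χ² = 63.8238, fail to reject H₀

Derivation:
df = n - 1 = 63
χ² = (n-1)s²/σ₀² = 63×39.51/39 = 63.8238
Critical values: χ²_{0.995,63} = 37.838, χ²_{0.005,63} = 95.649
Rejection region: χ² < 37.838 or χ² > 95.649
Decision: fail to reject H₀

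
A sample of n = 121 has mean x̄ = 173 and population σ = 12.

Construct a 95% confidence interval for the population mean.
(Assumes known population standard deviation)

Confidence level: 95%, α = 0.05
z_0.025 = 1.960
SE = σ/√n = 12/√121 = 1.0909
Margin of error = 1.960 × 1.0909 = 2.1382
CI: x̄ ± margin = 173 ± 2.1382
CI: (170.8618, 175.1382)

Answer: (170.8618, 175.1382)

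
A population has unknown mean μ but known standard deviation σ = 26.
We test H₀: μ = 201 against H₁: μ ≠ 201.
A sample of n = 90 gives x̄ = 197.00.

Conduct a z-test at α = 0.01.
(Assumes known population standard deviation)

Standard error: SE = σ/√n = 26/√90 = 2.7406
z-statistic: z = (x̄ - μ₀)/SE = (197.00 - 201)/2.7406 = -1.4595
Critical value: ±2.576
p-value = 0.1444
Decision: fail to reject H₀

Answer: z = -1.4595, fail to reject H₀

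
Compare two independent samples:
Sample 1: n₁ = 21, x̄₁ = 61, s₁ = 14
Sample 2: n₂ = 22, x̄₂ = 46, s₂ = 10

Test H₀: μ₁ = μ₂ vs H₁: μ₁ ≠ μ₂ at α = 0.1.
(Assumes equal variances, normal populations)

Pooled variance: s²_p = [20×14² + 21×10²]/(41) = 146.8293
s_p = 12.1173
SE = s_p×√(1/n₁ + 1/n₂) = 12.1173×√(1/21 + 1/22) = 3.6967
t = (x̄₁ - x̄₂)/SE = (61 - 46)/3.6967 = 4.0577
df = 41, t-critical = ±1.683
Decision: reject H₀

Answer: t = 4.0577, reject H₀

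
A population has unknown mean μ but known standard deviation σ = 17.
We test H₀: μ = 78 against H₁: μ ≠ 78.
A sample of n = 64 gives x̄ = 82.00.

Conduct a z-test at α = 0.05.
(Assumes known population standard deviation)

Standard error: SE = σ/√n = 17/√64 = 2.1250
z-statistic: z = (x̄ - μ₀)/SE = (82.00 - 78)/2.1250 = 1.8824
Critical value: ±1.960
p-value = 0.0598
Decision: fail to reject H₀

Answer: z = 1.8824, fail to reject H₀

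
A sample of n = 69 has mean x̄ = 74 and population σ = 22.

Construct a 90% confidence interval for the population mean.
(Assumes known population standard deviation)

Confidence level: 90%, α = 0.1
z_0.05 = 1.645
SE = σ/√n = 22/√69 = 2.6485
Margin of error = 1.645 × 2.6485 = 4.3568
CI: x̄ ± margin = 74 ± 4.3568
CI: (69.6432, 78.3568)

Answer: (69.6432, 78.3568)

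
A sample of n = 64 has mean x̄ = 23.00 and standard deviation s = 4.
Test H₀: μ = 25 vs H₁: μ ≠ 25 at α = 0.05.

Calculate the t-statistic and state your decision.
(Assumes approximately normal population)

Answer: t = -4.0000, reject H₀

Derivation:
df = n - 1 = 63
SE = s/√n = 4/√64 = 0.5000
t = (x̄ - μ₀)/SE = (23.00 - 25)/0.5000 = -4.0000
Critical value: t_{0.025,63} = ±1.998
p-value ≈ 0.0002
Decision: reject H₀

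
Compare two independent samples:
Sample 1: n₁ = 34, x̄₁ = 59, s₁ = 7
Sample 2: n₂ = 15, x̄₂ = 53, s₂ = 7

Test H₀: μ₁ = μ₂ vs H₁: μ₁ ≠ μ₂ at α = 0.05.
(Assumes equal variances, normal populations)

Answer: t = 2.7652, reject H₀

Derivation:
Pooled variance: s²_p = [33×7² + 14×7²]/(47) = 49.0000
s_p = 7.0000
SE = s_p×√(1/n₁ + 1/n₂) = 7.0000×√(1/34 + 1/15) = 2.1698
t = (x̄₁ - x̄₂)/SE = (59 - 53)/2.1698 = 2.7652
df = 47, t-critical = ±2.012
Decision: reject H₀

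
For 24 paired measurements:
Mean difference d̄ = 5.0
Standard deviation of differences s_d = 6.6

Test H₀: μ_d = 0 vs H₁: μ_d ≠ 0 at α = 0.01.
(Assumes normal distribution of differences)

df = n - 1 = 23
SE = s_d/√n = 6.6/√24 = 1.3472
t = d̄/SE = 5.0/1.3472 = 3.7114
Critical value: t_{0.005,23} = ±2.807
p-value ≈ 0.0011
Decision: reject H₀

Answer: t = 3.7114, reject H₀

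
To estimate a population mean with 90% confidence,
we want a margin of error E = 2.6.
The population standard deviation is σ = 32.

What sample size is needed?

Answer: n = 410

Derivation:
z_0.05 = 1.645
n = (z×σ/E)² = (1.645×32/2.6)²
n = 409.9067
Round up: n = 410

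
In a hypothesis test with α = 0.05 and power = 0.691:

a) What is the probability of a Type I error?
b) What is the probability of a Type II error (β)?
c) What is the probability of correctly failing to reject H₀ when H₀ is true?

a) Type I error probability = α = 0.05
b) Power = P(reject H₀ | H₁ true) = 1 - β = 0.691, so Type II error probability = β = 1 - Power = 0.309
c) P(fail to reject H₀ | H₀ true) = 1 - α = 0.95

Answer: a) 0.05, b) 0.309, c) 0.95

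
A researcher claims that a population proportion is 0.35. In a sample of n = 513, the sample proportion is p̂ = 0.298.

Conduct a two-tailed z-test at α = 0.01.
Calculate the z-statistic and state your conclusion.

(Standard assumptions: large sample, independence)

H₀: p = 0.35, H₁: p ≠ 0.35
Standard error: SE = √(p₀(1-p₀)/n) = √(0.35×0.65/513) = 0.021059
z-statistic: z = (p̂ - p₀)/SE = (0.298 - 0.35)/0.021059 = -2.4693
Critical value: z_0.005 = ±2.576
p-value = 0.0135
Decision: fail to reject H₀ at α = 0.01

Answer: z = -2.4693, fail to reject H₀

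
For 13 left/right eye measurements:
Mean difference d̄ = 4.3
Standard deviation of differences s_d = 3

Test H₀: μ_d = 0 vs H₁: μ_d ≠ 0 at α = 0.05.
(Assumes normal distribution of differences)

Answer: t = 5.1676, reject H₀

Derivation:
df = n - 1 = 12
SE = s_d/√n = 3/√13 = 0.8321
t = d̄/SE = 4.3/0.8321 = 5.1676
Critical value: t_{0.025,12} = ±2.179
p-value ≈ 0.0002
Decision: reject H₀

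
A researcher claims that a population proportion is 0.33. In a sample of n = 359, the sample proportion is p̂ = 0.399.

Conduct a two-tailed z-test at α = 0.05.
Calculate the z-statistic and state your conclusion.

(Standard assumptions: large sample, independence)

H₀: p = 0.33, H₁: p ≠ 0.33
Standard error: SE = √(p₀(1-p₀)/n) = √(0.33×0.67/359) = 0.024817
z-statistic: z = (p̂ - p₀)/SE = (0.399 - 0.33)/0.024817 = 2.7804
Critical value: z_0.025 = ±1.960
p-value = 0.0054
Decision: reject H₀ at α = 0.05

Answer: z = 2.7804, reject H₀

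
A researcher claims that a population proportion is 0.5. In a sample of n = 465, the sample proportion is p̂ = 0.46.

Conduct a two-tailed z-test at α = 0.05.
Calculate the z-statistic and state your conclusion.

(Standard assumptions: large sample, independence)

Answer: z = -1.7251, fail to reject H₀

Derivation:
H₀: p = 0.5, H₁: p ≠ 0.5
Standard error: SE = √(p₀(1-p₀)/n) = √(0.5×0.5/465) = 0.023187
z-statistic: z = (p̂ - p₀)/SE = (0.46 - 0.5)/0.023187 = -1.7251
Critical value: z_0.025 = ±1.960
p-value = 0.0845
Decision: fail to reject H₀ at α = 0.05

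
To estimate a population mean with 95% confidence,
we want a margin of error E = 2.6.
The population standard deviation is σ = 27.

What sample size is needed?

z_0.025 = 1.960
n = (z×σ/E)² = (1.960×27/2.6)²
n = 414.2791
Round up: n = 415

Answer: n = 415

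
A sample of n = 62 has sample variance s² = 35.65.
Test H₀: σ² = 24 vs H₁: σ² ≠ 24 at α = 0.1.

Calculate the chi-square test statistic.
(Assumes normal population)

df = n - 1 = 61
χ² = (n-1)s²/σ₀² = 61×35.65/24 = 90.6104
Critical values: χ²_{0.95,61} = 44.038, χ²_{0.05,61} = 80.232
Rejection region: χ² < 44.038 or χ² > 80.232
Decision: reject H₀

Answer: χ² = 90.6104, reject H₀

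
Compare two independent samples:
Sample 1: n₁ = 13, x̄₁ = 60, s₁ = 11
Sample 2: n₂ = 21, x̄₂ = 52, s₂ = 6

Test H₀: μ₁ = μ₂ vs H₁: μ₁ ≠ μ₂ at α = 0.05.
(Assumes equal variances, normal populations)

Answer: t = 2.7516, reject H₀

Derivation:
Pooled variance: s²_p = [12×11² + 20×6²]/(32) = 67.8750
s_p = 8.2386
SE = s_p×√(1/n₁ + 1/n₂) = 8.2386×√(1/13 + 1/21) = 2.9074
t = (x̄₁ - x̄₂)/SE = (60 - 52)/2.9074 = 2.7516
df = 32, t-critical = ±2.037
Decision: reject H₀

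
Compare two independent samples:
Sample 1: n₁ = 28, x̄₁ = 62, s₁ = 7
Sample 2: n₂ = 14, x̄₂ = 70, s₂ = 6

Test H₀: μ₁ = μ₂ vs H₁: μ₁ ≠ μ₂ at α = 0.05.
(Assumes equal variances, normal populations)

Pooled variance: s²_p = [27×7² + 13×6²]/(40) = 44.7750
s_p = 6.6914
SE = s_p×√(1/n₁ + 1/n₂) = 6.6914×√(1/28 + 1/14) = 2.1903
t = (x̄₁ - x̄₂)/SE = (62 - 70)/2.1903 = -3.6525
df = 40, t-critical = ±2.021
Decision: reject H₀

Answer: t = -3.6525, reject H₀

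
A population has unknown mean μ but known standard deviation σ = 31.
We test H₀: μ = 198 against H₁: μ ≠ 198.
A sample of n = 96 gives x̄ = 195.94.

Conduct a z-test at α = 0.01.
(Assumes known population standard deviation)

Standard error: SE = σ/√n = 31/√96 = 3.1639
z-statistic: z = (x̄ - μ₀)/SE = (195.94 - 198)/3.1639 = -0.6511
Critical value: ±2.576
p-value = 0.5150
Decision: fail to reject H₀

Answer: z = -0.6511, fail to reject H₀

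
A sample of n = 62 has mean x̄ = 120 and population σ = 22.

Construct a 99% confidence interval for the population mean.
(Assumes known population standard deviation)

Answer: (112.8027, 127.1973)

Derivation:
Confidence level: 99%, α = 0.01
z_0.005 = 2.576
SE = σ/√n = 22/√62 = 2.7940
Margin of error = 2.576 × 2.7940 = 7.1973
CI: x̄ ± margin = 120 ± 7.1973
CI: (112.8027, 127.1973)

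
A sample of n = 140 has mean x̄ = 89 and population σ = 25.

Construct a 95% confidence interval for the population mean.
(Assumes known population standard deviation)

Confidence level: 95%, α = 0.05
z_0.025 = 1.960
SE = σ/√n = 25/√140 = 2.1129
Margin of error = 1.960 × 2.1129 = 4.1413
CI: x̄ ± margin = 89 ± 4.1413
CI: (84.8587, 93.1413)

Answer: (84.8587, 93.1413)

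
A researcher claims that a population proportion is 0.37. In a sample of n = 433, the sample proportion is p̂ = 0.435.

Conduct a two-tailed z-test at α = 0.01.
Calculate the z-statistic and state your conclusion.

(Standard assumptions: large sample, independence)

Answer: z = 2.8015, reject H₀

Derivation:
H₀: p = 0.37, H₁: p ≠ 0.37
Standard error: SE = √(p₀(1-p₀)/n) = √(0.37×0.63/433) = 0.023202
z-statistic: z = (p̂ - p₀)/SE = (0.435 - 0.37)/0.023202 = 2.8015
Critical value: z_0.005 = ±2.576
p-value = 0.0051
Decision: reject H₀ at α = 0.01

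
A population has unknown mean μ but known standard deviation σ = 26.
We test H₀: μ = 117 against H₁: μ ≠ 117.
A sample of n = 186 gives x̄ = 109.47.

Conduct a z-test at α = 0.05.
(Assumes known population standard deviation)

Answer: z = -3.9499, reject H₀

Derivation:
Standard error: SE = σ/√n = 26/√186 = 1.9064
z-statistic: z = (x̄ - μ₀)/SE = (109.47 - 117)/1.9064 = -3.9499
Critical value: ±1.960
p-value = 0.0001
Decision: reject H₀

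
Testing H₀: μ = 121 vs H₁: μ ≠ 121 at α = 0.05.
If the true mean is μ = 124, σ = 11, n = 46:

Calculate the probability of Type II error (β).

Answer: β ≈ 0.5438

Derivation:
SE = σ/√n = 11/√46 = 1.6219
Critical values: μ₀ ± z_0.025×SE = 121 ± 1.960×1.6219
Acceptance region: (117.8211, 124.1789)
Under H₁ (μ = 124): z_high = (124.1789 - 124)/1.6219 = 0.1103, z_low = (117.8211 - 124)/1.6219 = -3.8097
β = P(not reject | H₁) = Φ(0.1103) - Φ(-3.8097) ≈ 0.5438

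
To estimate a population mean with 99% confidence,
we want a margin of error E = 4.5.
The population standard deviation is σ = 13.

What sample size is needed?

z_0.005 = 2.576
n = (z×σ/E)² = (2.576×13/4.5)²
n = 55.3801
Round up: n = 56

Answer: n = 56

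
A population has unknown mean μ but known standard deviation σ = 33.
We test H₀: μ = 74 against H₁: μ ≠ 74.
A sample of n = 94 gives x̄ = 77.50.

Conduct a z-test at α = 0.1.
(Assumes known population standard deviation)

Answer: z = 1.0283, fail to reject H₀

Derivation:
Standard error: SE = σ/√n = 33/√94 = 3.4037
z-statistic: z = (x̄ - μ₀)/SE = (77.50 - 74)/3.4037 = 1.0283
Critical value: ±1.645
p-value = 0.3038
Decision: fail to reject H₀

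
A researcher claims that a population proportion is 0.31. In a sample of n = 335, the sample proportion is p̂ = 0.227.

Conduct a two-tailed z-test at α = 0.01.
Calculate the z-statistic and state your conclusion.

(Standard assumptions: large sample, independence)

H₀: p = 0.31, H₁: p ≠ 0.31
Standard error: SE = √(p₀(1-p₀)/n) = √(0.31×0.69/335) = 0.025269
z-statistic: z = (p̂ - p₀)/SE = (0.227 - 0.31)/0.025269 = -3.2847
Critical value: z_0.005 = ±2.576
p-value = 0.0010
Decision: reject H₀ at α = 0.01

Answer: z = -3.2847, reject H₀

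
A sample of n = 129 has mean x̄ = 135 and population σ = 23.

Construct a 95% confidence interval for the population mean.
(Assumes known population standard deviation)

Answer: (131.0310, 138.9690)

Derivation:
Confidence level: 95%, α = 0.05
z_0.025 = 1.960
SE = σ/√n = 23/√129 = 2.0250
Margin of error = 1.960 × 2.0250 = 3.9690
CI: x̄ ± margin = 135 ± 3.9690
CI: (131.0310, 138.9690)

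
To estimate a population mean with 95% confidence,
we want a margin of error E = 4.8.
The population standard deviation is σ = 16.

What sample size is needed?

z_0.025 = 1.960
n = (z×σ/E)² = (1.960×16/4.8)²
n = 42.6844
Round up: n = 43

Answer: n = 43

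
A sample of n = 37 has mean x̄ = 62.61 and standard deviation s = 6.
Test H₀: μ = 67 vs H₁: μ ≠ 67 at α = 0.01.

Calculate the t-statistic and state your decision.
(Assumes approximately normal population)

Answer: t = -4.4505, reject H₀

Derivation:
df = n - 1 = 36
SE = s/√n = 6/√37 = 0.9864
t = (x̄ - μ₀)/SE = (62.61 - 67)/0.9864 = -4.4505
Critical value: t_{0.005,36} = ±2.719
p-value ≈ 0.0001
Decision: reject H₀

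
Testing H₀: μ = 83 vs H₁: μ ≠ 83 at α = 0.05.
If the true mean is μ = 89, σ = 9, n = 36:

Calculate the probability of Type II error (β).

SE = σ/√n = 9/√36 = 1.5000
Critical values: μ₀ ± z_0.025×SE = 83 ± 1.960×1.5000
Acceptance region: (80.0600, 85.9400)
Under H₁ (μ = 89): z_high = (85.9400 - 89)/1.5000 = -2.0400, z_low = (80.0600 - 89)/1.5000 = -5.9600
β = P(not reject | H₁) = Φ(-2.0400) - Φ(-5.9600) ≈ 0.0207

Answer: β ≈ 0.0207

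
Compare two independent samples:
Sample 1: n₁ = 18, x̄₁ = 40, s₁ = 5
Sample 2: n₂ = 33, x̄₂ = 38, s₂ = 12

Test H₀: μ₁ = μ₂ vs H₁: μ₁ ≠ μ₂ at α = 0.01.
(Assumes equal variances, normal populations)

Pooled variance: s²_p = [17×5² + 32×12²]/(49) = 102.7143
s_p = 10.1348
SE = s_p×√(1/n₁ + 1/n₂) = 10.1348×√(1/18 + 1/33) = 2.9697
t = (x̄₁ - x̄₂)/SE = (40 - 38)/2.9697 = 0.6735
df = 49, t-critical = ±2.680
Decision: fail to reject H₀

Answer: t = 0.6735, fail to reject H₀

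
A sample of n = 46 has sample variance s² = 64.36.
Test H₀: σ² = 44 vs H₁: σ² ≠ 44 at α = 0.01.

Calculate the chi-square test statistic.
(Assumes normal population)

df = n - 1 = 45
χ² = (n-1)s²/σ₀² = 45×64.36/44 = 65.8227
Critical values: χ²_{0.995,45} = 24.311, χ²_{0.005,45} = 73.166
Rejection region: χ² < 24.311 or χ² > 73.166
Decision: fail to reject H₀

Answer: χ² = 65.8227, fail to reject H₀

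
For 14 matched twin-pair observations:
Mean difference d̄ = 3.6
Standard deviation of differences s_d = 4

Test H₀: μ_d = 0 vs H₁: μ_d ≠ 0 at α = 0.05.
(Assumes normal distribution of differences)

Answer: t = 3.3676, reject H₀

Derivation:
df = n - 1 = 13
SE = s_d/√n = 4/√14 = 1.0690
t = d̄/SE = 3.6/1.0690 = 3.3676
Critical value: t_{0.025,13} = ±2.160
p-value ≈ 0.0050
Decision: reject H₀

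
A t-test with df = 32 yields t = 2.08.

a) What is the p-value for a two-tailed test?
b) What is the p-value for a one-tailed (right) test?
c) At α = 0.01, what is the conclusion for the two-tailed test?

Using t-distribution with df = 32:
a) Two-tailed: p = 2×P(T > 2.08) = 0.0456
b) One-tailed: p = P(T > 2.08) = 0.0228
c) 0.0456 ≥ 0.01, fail to reject H₀

Answer: a) 0.0456, b) 0.0228, c) fail to reject H₀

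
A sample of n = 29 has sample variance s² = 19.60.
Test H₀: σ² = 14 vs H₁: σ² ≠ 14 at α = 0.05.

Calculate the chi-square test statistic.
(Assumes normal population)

Answer: χ² = 39.2000, fail to reject H₀

Derivation:
df = n - 1 = 28
χ² = (n-1)s²/σ₀² = 28×19.60/14 = 39.2000
Critical values: χ²_{0.975,28} = 15.308, χ²_{0.025,28} = 44.461
Rejection region: χ² < 15.308 or χ² > 44.461
Decision: fail to reject H₀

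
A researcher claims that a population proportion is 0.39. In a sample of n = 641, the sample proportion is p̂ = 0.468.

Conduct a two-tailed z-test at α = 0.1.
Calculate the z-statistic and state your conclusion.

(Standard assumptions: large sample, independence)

Answer: z = 4.0488, reject H₀

Derivation:
H₀: p = 0.39, H₁: p ≠ 0.39
Standard error: SE = √(p₀(1-p₀)/n) = √(0.39×0.61/641) = 0.019265
z-statistic: z = (p̂ - p₀)/SE = (0.468 - 0.39)/0.019265 = 4.0488
Critical value: z_0.05 = ±1.645
p-value = 0.0001
Decision: reject H₀ at α = 0.1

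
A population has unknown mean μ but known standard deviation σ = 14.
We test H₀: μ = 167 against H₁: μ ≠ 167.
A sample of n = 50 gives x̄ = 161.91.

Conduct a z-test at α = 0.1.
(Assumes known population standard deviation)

Standard error: SE = σ/√n = 14/√50 = 1.9799
z-statistic: z = (x̄ - μ₀)/SE = (161.91 - 167)/1.9799 = -2.5708
Critical value: ±1.645
p-value = 0.0101
Decision: reject H₀

Answer: z = -2.5708, reject H₀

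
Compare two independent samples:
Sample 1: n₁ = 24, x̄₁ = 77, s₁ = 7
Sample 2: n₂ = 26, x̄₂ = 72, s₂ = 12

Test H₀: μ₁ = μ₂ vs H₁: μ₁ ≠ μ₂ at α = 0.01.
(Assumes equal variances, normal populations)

Answer: t = 1.7799, fail to reject H₀

Derivation:
Pooled variance: s²_p = [23×7² + 25×12²]/(48) = 98.4792
s_p = 9.9237
SE = s_p×√(1/n₁ + 1/n₂) = 9.9237×√(1/24 + 1/26) = 2.8091
t = (x̄₁ - x̄₂)/SE = (77 - 72)/2.8091 = 1.7799
df = 48, t-critical = ±2.682
Decision: fail to reject H₀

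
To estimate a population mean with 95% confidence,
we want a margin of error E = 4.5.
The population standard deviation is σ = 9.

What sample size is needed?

Answer: n = 16

Derivation:
z_0.025 = 1.960
n = (z×σ/E)² = (1.960×9/4.5)²
n = 15.3664
Round up: n = 16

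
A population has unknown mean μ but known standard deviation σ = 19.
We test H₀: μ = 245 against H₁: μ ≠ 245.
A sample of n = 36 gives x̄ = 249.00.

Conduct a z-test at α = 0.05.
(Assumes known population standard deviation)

Answer: z = 1.2631, fail to reject H₀

Derivation:
Standard error: SE = σ/√n = 19/√36 = 3.1667
z-statistic: z = (x̄ - μ₀)/SE = (249.00 - 245)/3.1667 = 1.2631
Critical value: ±1.960
p-value = 0.2066
Decision: fail to reject H₀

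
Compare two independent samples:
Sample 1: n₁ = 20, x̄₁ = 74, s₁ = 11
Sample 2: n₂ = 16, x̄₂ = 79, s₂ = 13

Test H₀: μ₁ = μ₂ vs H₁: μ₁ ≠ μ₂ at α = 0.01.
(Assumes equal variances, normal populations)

Answer: t = -1.2502, fail to reject H₀

Derivation:
Pooled variance: s²_p = [19×11² + 15×13²]/(34) = 142.1765
s_p = 11.9238
SE = s_p×√(1/n₁ + 1/n₂) = 11.9238×√(1/20 + 1/16) = 3.9994
t = (x̄₁ - x̄₂)/SE = (74 - 79)/3.9994 = -1.2502
df = 34, t-critical = ±2.728
Decision: fail to reject H₀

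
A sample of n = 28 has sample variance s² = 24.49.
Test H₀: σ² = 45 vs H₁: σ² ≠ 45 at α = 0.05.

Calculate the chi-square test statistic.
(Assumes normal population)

df = n - 1 = 27
χ² = (n-1)s²/σ₀² = 27×24.49/45 = 14.6940
Critical values: χ²_{0.975,27} = 14.573, χ²_{0.025,27} = 43.195
Rejection region: χ² < 14.573 or χ² > 43.195
Decision: fail to reject H₀

Answer: χ² = 14.6940, fail to reject H₀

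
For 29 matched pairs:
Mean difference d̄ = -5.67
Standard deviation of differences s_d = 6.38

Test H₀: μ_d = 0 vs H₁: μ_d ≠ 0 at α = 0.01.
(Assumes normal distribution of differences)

Answer: t = -4.7860, reject H₀

Derivation:
df = n - 1 = 28
SE = s_d/√n = 6.38/√29 = 1.1847
t = d̄/SE = -5.67/1.1847 = -4.7860
Critical value: t_{0.005,28} = ±2.763
p-value < 0.0001
Decision: reject H₀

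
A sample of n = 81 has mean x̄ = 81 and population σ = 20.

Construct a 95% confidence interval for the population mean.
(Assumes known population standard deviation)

Confidence level: 95%, α = 0.05
z_0.025 = 1.960
SE = σ/√n = 20/√81 = 2.2222
Margin of error = 1.960 × 2.2222 = 4.3555
CI: x̄ ± margin = 81 ± 4.3555
CI: (76.6445, 85.3555)

Answer: (76.6445, 85.3555)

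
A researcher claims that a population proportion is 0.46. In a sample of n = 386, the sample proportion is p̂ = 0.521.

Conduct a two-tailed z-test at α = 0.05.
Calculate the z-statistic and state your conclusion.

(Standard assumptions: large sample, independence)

Answer: z = 2.4046, reject H₀

Derivation:
H₀: p = 0.46, H₁: p ≠ 0.46
Standard error: SE = √(p₀(1-p₀)/n) = √(0.46×0.54/386) = 0.025368
z-statistic: z = (p̂ - p₀)/SE = (0.521 - 0.46)/0.025368 = 2.4046
Critical value: z_0.025 = ±1.960
p-value = 0.0162
Decision: reject H₀ at α = 0.05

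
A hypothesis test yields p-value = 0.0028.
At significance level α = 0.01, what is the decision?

Answer: reject H₀

Derivation:
Compare p-value to α:
0.0028 < 0.01
Decision: reject H₀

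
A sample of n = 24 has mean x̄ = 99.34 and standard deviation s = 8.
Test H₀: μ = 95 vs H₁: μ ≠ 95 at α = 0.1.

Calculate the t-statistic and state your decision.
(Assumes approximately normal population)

df = n - 1 = 23
SE = s/√n = 8/√24 = 1.6330
t = (x̄ - μ₀)/SE = (99.34 - 95)/1.6330 = 2.6577
Critical value: t_{0.05,23} = ±1.714
p-value ≈ 0.0141
Decision: reject H₀

Answer: t = 2.6577, reject H₀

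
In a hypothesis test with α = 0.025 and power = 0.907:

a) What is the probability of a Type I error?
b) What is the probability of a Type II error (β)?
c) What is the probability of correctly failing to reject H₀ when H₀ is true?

Answer: a) 0.025, b) 0.093, c) 0.975

Derivation:
a) Type I error probability = α = 0.025
b) Power = P(reject H₀ | H₁ true) = 1 - β = 0.907, so Type II error probability = β = 1 - Power = 0.093
c) P(fail to reject H₀ | H₀ true) = 1 - α = 0.975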